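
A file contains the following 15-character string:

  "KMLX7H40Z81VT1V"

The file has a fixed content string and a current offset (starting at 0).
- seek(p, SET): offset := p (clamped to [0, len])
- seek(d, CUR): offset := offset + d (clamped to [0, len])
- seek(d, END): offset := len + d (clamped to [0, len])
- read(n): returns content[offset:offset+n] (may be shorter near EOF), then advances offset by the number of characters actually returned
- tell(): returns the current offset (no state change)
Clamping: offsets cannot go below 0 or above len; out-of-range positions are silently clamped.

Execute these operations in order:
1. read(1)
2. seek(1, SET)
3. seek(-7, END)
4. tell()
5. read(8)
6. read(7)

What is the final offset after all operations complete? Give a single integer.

After 1 (read(1)): returned 'K', offset=1
After 2 (seek(1, SET)): offset=1
After 3 (seek(-7, END)): offset=8
After 4 (tell()): offset=8
After 5 (read(8)): returned 'Z81VT1V', offset=15
After 6 (read(7)): returned '', offset=15

Answer: 15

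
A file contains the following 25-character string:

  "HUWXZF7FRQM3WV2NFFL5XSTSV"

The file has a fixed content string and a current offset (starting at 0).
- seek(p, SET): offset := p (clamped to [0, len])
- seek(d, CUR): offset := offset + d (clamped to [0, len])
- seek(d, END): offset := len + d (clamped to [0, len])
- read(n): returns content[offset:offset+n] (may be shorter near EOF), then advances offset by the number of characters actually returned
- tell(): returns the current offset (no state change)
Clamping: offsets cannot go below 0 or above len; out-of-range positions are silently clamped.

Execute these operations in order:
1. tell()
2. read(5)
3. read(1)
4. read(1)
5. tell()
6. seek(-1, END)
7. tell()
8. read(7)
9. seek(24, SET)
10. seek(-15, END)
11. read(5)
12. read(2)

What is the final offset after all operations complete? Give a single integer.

After 1 (tell()): offset=0
After 2 (read(5)): returned 'HUWXZ', offset=5
After 3 (read(1)): returned 'F', offset=6
After 4 (read(1)): returned '7', offset=7
After 5 (tell()): offset=7
After 6 (seek(-1, END)): offset=24
After 7 (tell()): offset=24
After 8 (read(7)): returned 'V', offset=25
After 9 (seek(24, SET)): offset=24
After 10 (seek(-15, END)): offset=10
After 11 (read(5)): returned 'M3WV2', offset=15
After 12 (read(2)): returned 'NF', offset=17

Answer: 17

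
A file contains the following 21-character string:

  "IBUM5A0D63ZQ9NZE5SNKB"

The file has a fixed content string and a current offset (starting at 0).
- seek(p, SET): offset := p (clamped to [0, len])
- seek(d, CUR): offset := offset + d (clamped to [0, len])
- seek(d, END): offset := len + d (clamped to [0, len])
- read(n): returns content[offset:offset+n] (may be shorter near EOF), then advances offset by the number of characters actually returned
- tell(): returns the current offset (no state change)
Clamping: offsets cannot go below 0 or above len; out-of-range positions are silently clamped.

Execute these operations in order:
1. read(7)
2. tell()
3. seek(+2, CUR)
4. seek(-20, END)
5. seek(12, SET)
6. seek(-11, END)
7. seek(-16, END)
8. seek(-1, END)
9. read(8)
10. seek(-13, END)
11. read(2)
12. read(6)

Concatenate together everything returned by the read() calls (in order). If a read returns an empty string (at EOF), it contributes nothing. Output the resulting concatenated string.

Answer: IBUM5A0B63ZQ9NZE

Derivation:
After 1 (read(7)): returned 'IBUM5A0', offset=7
After 2 (tell()): offset=7
After 3 (seek(+2, CUR)): offset=9
After 4 (seek(-20, END)): offset=1
After 5 (seek(12, SET)): offset=12
After 6 (seek(-11, END)): offset=10
After 7 (seek(-16, END)): offset=5
After 8 (seek(-1, END)): offset=20
After 9 (read(8)): returned 'B', offset=21
After 10 (seek(-13, END)): offset=8
After 11 (read(2)): returned '63', offset=10
After 12 (read(6)): returned 'ZQ9NZE', offset=16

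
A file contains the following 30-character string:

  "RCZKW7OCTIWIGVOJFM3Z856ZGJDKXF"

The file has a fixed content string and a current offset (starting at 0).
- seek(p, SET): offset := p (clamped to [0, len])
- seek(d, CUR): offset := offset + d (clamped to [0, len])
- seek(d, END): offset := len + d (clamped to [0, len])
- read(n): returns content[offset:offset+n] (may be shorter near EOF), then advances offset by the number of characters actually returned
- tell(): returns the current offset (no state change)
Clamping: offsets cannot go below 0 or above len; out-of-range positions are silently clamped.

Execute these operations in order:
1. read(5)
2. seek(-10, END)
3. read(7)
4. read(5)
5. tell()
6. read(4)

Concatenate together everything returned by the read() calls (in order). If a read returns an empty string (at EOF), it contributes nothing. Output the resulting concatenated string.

Answer: RCZKW856ZGJDKXF

Derivation:
After 1 (read(5)): returned 'RCZKW', offset=5
After 2 (seek(-10, END)): offset=20
After 3 (read(7)): returned '856ZGJD', offset=27
After 4 (read(5)): returned 'KXF', offset=30
After 5 (tell()): offset=30
After 6 (read(4)): returned '', offset=30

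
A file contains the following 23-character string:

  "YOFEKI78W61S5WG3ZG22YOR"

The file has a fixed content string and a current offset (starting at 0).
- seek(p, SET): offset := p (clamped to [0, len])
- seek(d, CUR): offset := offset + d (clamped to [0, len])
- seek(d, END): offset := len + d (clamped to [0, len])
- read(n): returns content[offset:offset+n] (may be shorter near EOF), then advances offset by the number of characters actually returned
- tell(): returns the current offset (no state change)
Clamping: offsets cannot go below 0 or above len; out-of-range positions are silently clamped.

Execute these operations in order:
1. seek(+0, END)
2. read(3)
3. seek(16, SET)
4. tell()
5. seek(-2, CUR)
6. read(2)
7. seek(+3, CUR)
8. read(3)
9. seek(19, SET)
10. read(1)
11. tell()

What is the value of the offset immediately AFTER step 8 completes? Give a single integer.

After 1 (seek(+0, END)): offset=23
After 2 (read(3)): returned '', offset=23
After 3 (seek(16, SET)): offset=16
After 4 (tell()): offset=16
After 5 (seek(-2, CUR)): offset=14
After 6 (read(2)): returned 'G3', offset=16
After 7 (seek(+3, CUR)): offset=19
After 8 (read(3)): returned '2YO', offset=22

Answer: 22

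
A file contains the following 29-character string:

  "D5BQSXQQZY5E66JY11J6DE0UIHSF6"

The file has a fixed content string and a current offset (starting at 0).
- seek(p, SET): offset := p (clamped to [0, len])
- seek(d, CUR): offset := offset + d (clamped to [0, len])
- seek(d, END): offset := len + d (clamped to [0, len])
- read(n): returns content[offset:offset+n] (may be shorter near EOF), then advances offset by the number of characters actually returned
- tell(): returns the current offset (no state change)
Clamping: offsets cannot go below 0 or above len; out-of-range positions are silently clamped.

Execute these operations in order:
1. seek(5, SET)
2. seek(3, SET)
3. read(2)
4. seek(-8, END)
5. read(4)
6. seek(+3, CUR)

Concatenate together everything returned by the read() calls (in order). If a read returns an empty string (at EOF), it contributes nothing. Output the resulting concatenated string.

After 1 (seek(5, SET)): offset=5
After 2 (seek(3, SET)): offset=3
After 3 (read(2)): returned 'QS', offset=5
After 4 (seek(-8, END)): offset=21
After 5 (read(4)): returned 'E0UI', offset=25
After 6 (seek(+3, CUR)): offset=28

Answer: QSE0UI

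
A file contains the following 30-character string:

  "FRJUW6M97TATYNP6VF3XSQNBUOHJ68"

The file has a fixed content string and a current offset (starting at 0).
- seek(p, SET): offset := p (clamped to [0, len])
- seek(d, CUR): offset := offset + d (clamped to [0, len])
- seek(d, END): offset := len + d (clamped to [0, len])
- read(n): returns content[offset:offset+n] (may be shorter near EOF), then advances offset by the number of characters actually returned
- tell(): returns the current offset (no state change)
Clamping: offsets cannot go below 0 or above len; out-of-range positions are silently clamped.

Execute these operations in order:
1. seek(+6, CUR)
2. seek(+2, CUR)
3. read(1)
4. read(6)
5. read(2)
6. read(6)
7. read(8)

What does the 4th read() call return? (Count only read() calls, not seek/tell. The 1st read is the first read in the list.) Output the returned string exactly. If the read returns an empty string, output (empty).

Answer: F3XSQN

Derivation:
After 1 (seek(+6, CUR)): offset=6
After 2 (seek(+2, CUR)): offset=8
After 3 (read(1)): returned '7', offset=9
After 4 (read(6)): returned 'TATYNP', offset=15
After 5 (read(2)): returned '6V', offset=17
After 6 (read(6)): returned 'F3XSQN', offset=23
After 7 (read(8)): returned 'BUOHJ68', offset=30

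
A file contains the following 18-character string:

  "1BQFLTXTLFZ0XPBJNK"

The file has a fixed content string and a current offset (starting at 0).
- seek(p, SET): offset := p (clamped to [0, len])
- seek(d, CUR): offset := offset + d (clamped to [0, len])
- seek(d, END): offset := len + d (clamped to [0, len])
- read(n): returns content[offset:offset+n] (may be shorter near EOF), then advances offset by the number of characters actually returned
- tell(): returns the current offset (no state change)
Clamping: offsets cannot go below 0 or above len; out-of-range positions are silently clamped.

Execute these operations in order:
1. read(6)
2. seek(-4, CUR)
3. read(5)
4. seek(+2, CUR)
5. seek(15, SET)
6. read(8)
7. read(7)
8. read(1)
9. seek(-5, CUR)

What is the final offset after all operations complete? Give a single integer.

After 1 (read(6)): returned '1BQFLT', offset=6
After 2 (seek(-4, CUR)): offset=2
After 3 (read(5)): returned 'QFLTX', offset=7
After 4 (seek(+2, CUR)): offset=9
After 5 (seek(15, SET)): offset=15
After 6 (read(8)): returned 'JNK', offset=18
After 7 (read(7)): returned '', offset=18
After 8 (read(1)): returned '', offset=18
After 9 (seek(-5, CUR)): offset=13

Answer: 13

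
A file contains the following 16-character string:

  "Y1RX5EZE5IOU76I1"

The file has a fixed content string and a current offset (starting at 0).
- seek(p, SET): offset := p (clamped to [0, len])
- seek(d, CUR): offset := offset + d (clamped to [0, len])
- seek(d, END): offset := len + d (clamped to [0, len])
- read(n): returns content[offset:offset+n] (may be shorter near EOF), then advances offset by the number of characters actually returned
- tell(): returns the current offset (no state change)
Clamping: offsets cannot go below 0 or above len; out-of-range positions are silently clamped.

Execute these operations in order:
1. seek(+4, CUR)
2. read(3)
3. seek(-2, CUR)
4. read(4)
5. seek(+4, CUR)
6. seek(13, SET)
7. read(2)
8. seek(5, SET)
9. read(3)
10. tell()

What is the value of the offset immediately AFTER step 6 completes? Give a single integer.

Answer: 13

Derivation:
After 1 (seek(+4, CUR)): offset=4
After 2 (read(3)): returned '5EZ', offset=7
After 3 (seek(-2, CUR)): offset=5
After 4 (read(4)): returned 'EZE5', offset=9
After 5 (seek(+4, CUR)): offset=13
After 6 (seek(13, SET)): offset=13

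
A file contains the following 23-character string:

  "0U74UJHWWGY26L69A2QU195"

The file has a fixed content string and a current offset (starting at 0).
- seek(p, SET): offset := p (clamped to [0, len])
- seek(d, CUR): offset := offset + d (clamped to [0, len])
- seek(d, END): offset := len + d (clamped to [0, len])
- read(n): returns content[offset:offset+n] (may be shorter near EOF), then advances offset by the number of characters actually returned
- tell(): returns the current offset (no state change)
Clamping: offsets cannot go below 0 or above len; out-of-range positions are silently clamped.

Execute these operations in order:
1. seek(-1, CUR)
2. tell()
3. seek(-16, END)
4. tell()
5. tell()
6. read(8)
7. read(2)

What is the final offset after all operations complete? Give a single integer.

After 1 (seek(-1, CUR)): offset=0
After 2 (tell()): offset=0
After 3 (seek(-16, END)): offset=7
After 4 (tell()): offset=7
After 5 (tell()): offset=7
After 6 (read(8)): returned 'WWGY26L6', offset=15
After 7 (read(2)): returned '9A', offset=17

Answer: 17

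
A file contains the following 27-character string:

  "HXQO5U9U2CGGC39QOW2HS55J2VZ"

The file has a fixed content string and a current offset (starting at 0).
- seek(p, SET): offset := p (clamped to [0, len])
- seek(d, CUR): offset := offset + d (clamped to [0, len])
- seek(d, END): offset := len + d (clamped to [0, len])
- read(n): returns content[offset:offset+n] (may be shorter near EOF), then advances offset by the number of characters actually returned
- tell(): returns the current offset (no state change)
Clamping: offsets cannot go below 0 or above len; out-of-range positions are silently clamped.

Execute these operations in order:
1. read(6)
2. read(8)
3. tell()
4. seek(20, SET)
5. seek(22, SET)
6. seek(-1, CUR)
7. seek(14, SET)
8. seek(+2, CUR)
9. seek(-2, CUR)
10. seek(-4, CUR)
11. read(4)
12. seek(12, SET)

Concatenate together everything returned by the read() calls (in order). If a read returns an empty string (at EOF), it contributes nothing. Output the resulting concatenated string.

After 1 (read(6)): returned 'HXQO5U', offset=6
After 2 (read(8)): returned '9U2CGGC3', offset=14
After 3 (tell()): offset=14
After 4 (seek(20, SET)): offset=20
After 5 (seek(22, SET)): offset=22
After 6 (seek(-1, CUR)): offset=21
After 7 (seek(14, SET)): offset=14
After 8 (seek(+2, CUR)): offset=16
After 9 (seek(-2, CUR)): offset=14
After 10 (seek(-4, CUR)): offset=10
After 11 (read(4)): returned 'GGC3', offset=14
After 12 (seek(12, SET)): offset=12

Answer: HXQO5U9U2CGGC3GGC3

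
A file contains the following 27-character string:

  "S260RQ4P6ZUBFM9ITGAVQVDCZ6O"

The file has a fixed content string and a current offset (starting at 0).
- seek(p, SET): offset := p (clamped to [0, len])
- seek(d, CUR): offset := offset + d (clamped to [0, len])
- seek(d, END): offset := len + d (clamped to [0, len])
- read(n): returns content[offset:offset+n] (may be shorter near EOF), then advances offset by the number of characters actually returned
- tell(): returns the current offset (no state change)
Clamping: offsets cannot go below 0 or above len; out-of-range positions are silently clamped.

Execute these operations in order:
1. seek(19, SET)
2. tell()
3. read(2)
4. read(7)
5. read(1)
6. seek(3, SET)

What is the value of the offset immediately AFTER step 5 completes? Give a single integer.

Answer: 27

Derivation:
After 1 (seek(19, SET)): offset=19
After 2 (tell()): offset=19
After 3 (read(2)): returned 'VQ', offset=21
After 4 (read(7)): returned 'VDCZ6O', offset=27
After 5 (read(1)): returned '', offset=27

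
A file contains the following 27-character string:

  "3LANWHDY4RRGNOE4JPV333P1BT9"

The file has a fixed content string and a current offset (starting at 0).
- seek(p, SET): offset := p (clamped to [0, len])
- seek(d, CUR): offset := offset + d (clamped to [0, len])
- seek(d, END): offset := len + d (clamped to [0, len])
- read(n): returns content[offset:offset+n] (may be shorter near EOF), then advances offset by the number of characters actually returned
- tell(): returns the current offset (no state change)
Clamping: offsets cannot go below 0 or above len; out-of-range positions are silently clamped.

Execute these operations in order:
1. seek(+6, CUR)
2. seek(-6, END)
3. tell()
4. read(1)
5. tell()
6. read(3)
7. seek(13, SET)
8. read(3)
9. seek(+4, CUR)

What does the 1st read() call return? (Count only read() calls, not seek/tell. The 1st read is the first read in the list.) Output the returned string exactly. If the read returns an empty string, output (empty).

After 1 (seek(+6, CUR)): offset=6
After 2 (seek(-6, END)): offset=21
After 3 (tell()): offset=21
After 4 (read(1)): returned '3', offset=22
After 5 (tell()): offset=22
After 6 (read(3)): returned 'P1B', offset=25
After 7 (seek(13, SET)): offset=13
After 8 (read(3)): returned 'OE4', offset=16
After 9 (seek(+4, CUR)): offset=20

Answer: 3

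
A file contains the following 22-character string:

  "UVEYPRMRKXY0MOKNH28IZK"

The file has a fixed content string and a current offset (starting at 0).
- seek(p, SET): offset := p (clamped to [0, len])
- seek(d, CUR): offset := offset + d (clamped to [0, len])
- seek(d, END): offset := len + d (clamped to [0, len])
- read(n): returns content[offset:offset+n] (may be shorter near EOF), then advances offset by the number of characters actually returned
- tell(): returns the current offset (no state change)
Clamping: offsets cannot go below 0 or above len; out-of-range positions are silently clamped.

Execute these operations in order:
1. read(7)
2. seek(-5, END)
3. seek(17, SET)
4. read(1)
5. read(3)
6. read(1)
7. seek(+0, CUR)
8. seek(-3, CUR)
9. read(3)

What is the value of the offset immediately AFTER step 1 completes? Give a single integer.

After 1 (read(7)): returned 'UVEYPRM', offset=7

Answer: 7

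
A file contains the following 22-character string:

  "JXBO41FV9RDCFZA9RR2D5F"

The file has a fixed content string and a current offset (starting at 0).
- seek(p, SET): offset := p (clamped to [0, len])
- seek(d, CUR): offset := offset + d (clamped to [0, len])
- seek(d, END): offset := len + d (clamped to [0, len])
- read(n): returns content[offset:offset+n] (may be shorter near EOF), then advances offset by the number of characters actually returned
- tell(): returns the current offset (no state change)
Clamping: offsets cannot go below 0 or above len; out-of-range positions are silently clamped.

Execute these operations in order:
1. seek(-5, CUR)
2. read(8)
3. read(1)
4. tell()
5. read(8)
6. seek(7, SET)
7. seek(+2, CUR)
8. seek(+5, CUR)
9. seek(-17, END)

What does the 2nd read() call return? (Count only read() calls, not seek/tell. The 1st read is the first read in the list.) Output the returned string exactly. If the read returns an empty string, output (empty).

After 1 (seek(-5, CUR)): offset=0
After 2 (read(8)): returned 'JXBO41FV', offset=8
After 3 (read(1)): returned '9', offset=9
After 4 (tell()): offset=9
After 5 (read(8)): returned 'RDCFZA9R', offset=17
After 6 (seek(7, SET)): offset=7
After 7 (seek(+2, CUR)): offset=9
After 8 (seek(+5, CUR)): offset=14
After 9 (seek(-17, END)): offset=5

Answer: 9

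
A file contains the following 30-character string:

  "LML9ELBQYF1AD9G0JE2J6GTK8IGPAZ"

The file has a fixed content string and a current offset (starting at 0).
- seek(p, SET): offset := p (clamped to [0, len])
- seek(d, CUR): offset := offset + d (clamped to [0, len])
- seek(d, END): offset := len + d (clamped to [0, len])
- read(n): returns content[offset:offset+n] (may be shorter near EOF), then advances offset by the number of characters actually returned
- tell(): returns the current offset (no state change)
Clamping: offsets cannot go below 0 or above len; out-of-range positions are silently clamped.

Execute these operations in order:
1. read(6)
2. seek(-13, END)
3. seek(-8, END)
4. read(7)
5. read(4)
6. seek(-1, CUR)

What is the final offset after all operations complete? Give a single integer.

Answer: 29

Derivation:
After 1 (read(6)): returned 'LML9EL', offset=6
After 2 (seek(-13, END)): offset=17
After 3 (seek(-8, END)): offset=22
After 4 (read(7)): returned 'TK8IGPA', offset=29
After 5 (read(4)): returned 'Z', offset=30
After 6 (seek(-1, CUR)): offset=29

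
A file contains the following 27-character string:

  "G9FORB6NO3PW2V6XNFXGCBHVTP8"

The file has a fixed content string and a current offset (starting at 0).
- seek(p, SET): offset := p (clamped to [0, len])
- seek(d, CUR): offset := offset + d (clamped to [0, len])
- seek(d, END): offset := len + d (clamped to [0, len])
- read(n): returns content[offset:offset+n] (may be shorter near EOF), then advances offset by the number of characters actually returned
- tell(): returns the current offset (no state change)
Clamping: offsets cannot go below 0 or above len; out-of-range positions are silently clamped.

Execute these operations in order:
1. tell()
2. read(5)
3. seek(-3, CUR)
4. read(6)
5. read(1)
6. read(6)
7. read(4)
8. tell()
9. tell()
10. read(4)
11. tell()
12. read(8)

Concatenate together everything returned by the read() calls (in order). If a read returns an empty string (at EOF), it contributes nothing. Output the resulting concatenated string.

After 1 (tell()): offset=0
After 2 (read(5)): returned 'G9FOR', offset=5
After 3 (seek(-3, CUR)): offset=2
After 4 (read(6)): returned 'FORB6N', offset=8
After 5 (read(1)): returned 'O', offset=9
After 6 (read(6)): returned '3PW2V6', offset=15
After 7 (read(4)): returned 'XNFX', offset=19
After 8 (tell()): offset=19
After 9 (tell()): offset=19
After 10 (read(4)): returned 'GCBH', offset=23
After 11 (tell()): offset=23
After 12 (read(8)): returned 'VTP8', offset=27

Answer: G9FORFORB6NO3PW2V6XNFXGCBHVTP8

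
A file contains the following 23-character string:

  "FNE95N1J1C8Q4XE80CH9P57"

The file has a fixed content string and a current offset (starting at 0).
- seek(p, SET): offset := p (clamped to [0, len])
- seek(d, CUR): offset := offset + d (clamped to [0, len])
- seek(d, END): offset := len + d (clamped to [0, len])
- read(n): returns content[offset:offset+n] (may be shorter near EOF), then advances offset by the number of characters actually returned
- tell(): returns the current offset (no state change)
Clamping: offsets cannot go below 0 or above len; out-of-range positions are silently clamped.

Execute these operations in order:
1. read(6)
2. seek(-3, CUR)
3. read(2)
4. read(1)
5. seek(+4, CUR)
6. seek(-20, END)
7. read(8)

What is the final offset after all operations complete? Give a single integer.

Answer: 11

Derivation:
After 1 (read(6)): returned 'FNE95N', offset=6
After 2 (seek(-3, CUR)): offset=3
After 3 (read(2)): returned '95', offset=5
After 4 (read(1)): returned 'N', offset=6
After 5 (seek(+4, CUR)): offset=10
After 6 (seek(-20, END)): offset=3
After 7 (read(8)): returned '95N1J1C8', offset=11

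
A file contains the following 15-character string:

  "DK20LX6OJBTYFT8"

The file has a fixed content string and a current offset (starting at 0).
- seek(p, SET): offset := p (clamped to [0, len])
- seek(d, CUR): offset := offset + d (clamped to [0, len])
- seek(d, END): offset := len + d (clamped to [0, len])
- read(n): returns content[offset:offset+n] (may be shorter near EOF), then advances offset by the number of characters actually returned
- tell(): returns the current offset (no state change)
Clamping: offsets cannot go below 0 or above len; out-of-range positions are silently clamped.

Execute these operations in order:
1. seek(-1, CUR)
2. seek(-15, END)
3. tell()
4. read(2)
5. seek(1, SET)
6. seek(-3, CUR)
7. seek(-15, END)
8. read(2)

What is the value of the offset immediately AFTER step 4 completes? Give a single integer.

After 1 (seek(-1, CUR)): offset=0
After 2 (seek(-15, END)): offset=0
After 3 (tell()): offset=0
After 4 (read(2)): returned 'DK', offset=2

Answer: 2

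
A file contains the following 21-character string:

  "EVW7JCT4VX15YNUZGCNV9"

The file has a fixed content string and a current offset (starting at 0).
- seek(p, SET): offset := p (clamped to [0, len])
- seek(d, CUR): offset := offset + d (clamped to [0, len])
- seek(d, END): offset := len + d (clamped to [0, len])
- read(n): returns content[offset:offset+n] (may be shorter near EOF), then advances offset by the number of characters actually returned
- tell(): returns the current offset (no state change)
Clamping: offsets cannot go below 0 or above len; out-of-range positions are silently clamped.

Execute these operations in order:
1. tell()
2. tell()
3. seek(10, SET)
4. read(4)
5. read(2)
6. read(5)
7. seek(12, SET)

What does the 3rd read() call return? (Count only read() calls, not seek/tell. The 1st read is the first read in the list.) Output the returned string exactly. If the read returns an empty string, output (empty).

Answer: GCNV9

Derivation:
After 1 (tell()): offset=0
After 2 (tell()): offset=0
After 3 (seek(10, SET)): offset=10
After 4 (read(4)): returned '15YN', offset=14
After 5 (read(2)): returned 'UZ', offset=16
After 6 (read(5)): returned 'GCNV9', offset=21
After 7 (seek(12, SET)): offset=12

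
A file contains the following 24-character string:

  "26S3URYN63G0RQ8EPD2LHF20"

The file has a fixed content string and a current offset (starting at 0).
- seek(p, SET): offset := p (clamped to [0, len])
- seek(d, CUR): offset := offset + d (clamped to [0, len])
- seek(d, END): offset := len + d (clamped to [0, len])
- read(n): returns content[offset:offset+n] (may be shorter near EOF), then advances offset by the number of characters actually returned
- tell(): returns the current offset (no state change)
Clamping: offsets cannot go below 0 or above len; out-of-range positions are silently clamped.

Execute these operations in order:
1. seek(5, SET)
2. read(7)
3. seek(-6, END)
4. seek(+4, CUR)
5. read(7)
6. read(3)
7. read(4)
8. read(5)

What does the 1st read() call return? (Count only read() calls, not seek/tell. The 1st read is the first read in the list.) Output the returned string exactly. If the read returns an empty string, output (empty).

After 1 (seek(5, SET)): offset=5
After 2 (read(7)): returned 'RYN63G0', offset=12
After 3 (seek(-6, END)): offset=18
After 4 (seek(+4, CUR)): offset=22
After 5 (read(7)): returned '20', offset=24
After 6 (read(3)): returned '', offset=24
After 7 (read(4)): returned '', offset=24
After 8 (read(5)): returned '', offset=24

Answer: RYN63G0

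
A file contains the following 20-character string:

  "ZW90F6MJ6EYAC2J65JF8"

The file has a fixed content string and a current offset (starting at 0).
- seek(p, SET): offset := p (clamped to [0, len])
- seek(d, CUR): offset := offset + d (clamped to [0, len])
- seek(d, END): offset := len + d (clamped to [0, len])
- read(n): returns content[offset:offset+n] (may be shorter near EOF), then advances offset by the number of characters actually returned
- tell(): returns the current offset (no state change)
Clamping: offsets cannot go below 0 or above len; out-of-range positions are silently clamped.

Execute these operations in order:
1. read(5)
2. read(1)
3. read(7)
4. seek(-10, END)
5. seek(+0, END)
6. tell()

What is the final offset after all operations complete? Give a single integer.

After 1 (read(5)): returned 'ZW90F', offset=5
After 2 (read(1)): returned '6', offset=6
After 3 (read(7)): returned 'MJ6EYAC', offset=13
After 4 (seek(-10, END)): offset=10
After 5 (seek(+0, END)): offset=20
After 6 (tell()): offset=20

Answer: 20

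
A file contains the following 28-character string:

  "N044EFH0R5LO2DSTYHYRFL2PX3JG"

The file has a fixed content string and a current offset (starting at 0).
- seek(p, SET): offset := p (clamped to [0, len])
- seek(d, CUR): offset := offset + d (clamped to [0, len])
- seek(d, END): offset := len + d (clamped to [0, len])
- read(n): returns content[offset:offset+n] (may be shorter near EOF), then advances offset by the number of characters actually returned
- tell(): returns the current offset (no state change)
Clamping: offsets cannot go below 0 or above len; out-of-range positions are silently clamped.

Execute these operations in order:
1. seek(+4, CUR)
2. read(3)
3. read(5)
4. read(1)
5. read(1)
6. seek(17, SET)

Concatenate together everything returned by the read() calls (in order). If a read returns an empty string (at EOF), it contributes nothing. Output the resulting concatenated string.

After 1 (seek(+4, CUR)): offset=4
After 2 (read(3)): returned 'EFH', offset=7
After 3 (read(5)): returned '0R5LO', offset=12
After 4 (read(1)): returned '2', offset=13
After 5 (read(1)): returned 'D', offset=14
After 6 (seek(17, SET)): offset=17

Answer: EFH0R5LO2D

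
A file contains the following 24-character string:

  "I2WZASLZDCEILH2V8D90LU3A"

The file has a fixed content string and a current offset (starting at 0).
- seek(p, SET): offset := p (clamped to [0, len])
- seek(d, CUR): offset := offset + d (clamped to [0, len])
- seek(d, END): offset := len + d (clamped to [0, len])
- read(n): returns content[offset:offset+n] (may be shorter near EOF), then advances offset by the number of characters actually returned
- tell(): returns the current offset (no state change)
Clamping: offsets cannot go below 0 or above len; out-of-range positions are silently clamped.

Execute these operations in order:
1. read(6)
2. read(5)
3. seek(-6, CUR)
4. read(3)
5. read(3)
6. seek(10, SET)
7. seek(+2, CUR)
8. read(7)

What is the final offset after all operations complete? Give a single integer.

Answer: 19

Derivation:
After 1 (read(6)): returned 'I2WZAS', offset=6
After 2 (read(5)): returned 'LZDCE', offset=11
After 3 (seek(-6, CUR)): offset=5
After 4 (read(3)): returned 'SLZ', offset=8
After 5 (read(3)): returned 'DCE', offset=11
After 6 (seek(10, SET)): offset=10
After 7 (seek(+2, CUR)): offset=12
After 8 (read(7)): returned 'LH2V8D9', offset=19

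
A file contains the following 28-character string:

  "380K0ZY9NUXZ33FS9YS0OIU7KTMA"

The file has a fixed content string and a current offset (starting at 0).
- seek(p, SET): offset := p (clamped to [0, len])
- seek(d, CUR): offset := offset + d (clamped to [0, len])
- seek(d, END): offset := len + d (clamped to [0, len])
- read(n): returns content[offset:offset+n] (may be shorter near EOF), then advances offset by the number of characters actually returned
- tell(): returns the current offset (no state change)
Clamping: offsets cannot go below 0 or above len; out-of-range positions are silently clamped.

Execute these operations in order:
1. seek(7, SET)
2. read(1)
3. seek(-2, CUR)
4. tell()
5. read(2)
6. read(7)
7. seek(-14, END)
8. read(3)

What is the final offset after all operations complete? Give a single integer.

Answer: 17

Derivation:
After 1 (seek(7, SET)): offset=7
After 2 (read(1)): returned '9', offset=8
After 3 (seek(-2, CUR)): offset=6
After 4 (tell()): offset=6
After 5 (read(2)): returned 'Y9', offset=8
After 6 (read(7)): returned 'NUXZ33F', offset=15
After 7 (seek(-14, END)): offset=14
After 8 (read(3)): returned 'FS9', offset=17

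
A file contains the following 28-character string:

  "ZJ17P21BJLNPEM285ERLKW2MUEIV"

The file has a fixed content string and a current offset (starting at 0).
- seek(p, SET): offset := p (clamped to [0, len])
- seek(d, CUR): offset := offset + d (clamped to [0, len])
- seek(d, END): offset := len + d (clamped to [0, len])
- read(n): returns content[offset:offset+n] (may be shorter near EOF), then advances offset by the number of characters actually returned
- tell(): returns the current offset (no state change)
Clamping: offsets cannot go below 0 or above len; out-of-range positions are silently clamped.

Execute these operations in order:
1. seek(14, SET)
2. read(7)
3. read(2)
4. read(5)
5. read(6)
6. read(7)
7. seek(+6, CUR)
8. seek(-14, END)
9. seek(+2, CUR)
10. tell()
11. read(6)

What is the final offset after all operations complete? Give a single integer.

Answer: 22

Derivation:
After 1 (seek(14, SET)): offset=14
After 2 (read(7)): returned '285ERLK', offset=21
After 3 (read(2)): returned 'W2', offset=23
After 4 (read(5)): returned 'MUEIV', offset=28
After 5 (read(6)): returned '', offset=28
After 6 (read(7)): returned '', offset=28
After 7 (seek(+6, CUR)): offset=28
After 8 (seek(-14, END)): offset=14
After 9 (seek(+2, CUR)): offset=16
After 10 (tell()): offset=16
After 11 (read(6)): returned '5ERLKW', offset=22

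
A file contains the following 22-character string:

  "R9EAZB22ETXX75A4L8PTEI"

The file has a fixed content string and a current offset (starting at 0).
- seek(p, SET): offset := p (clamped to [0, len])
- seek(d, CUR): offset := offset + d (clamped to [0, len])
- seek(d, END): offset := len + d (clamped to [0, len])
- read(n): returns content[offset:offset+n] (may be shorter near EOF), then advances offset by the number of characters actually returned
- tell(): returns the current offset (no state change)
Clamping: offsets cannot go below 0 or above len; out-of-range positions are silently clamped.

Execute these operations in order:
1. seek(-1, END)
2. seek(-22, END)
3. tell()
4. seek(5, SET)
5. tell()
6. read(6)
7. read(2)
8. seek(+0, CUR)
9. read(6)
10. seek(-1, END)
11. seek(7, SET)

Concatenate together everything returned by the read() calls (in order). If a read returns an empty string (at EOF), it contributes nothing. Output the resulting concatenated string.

After 1 (seek(-1, END)): offset=21
After 2 (seek(-22, END)): offset=0
After 3 (tell()): offset=0
After 4 (seek(5, SET)): offset=5
After 5 (tell()): offset=5
After 6 (read(6)): returned 'B22ETX', offset=11
After 7 (read(2)): returned 'X7', offset=13
After 8 (seek(+0, CUR)): offset=13
After 9 (read(6)): returned '5A4L8P', offset=19
After 10 (seek(-1, END)): offset=21
After 11 (seek(7, SET)): offset=7

Answer: B22ETXX75A4L8P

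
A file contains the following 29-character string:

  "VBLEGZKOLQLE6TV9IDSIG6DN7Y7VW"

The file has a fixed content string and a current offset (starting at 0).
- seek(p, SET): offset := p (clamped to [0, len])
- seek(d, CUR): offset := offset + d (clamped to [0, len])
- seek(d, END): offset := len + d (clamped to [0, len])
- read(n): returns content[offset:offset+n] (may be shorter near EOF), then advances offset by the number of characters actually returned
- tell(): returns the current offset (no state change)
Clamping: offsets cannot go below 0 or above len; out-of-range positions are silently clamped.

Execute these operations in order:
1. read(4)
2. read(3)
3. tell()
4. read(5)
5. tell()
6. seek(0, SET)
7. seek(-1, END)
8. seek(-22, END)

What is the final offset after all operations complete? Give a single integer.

Answer: 7

Derivation:
After 1 (read(4)): returned 'VBLE', offset=4
After 2 (read(3)): returned 'GZK', offset=7
After 3 (tell()): offset=7
After 4 (read(5)): returned 'OLQLE', offset=12
After 5 (tell()): offset=12
After 6 (seek(0, SET)): offset=0
After 7 (seek(-1, END)): offset=28
After 8 (seek(-22, END)): offset=7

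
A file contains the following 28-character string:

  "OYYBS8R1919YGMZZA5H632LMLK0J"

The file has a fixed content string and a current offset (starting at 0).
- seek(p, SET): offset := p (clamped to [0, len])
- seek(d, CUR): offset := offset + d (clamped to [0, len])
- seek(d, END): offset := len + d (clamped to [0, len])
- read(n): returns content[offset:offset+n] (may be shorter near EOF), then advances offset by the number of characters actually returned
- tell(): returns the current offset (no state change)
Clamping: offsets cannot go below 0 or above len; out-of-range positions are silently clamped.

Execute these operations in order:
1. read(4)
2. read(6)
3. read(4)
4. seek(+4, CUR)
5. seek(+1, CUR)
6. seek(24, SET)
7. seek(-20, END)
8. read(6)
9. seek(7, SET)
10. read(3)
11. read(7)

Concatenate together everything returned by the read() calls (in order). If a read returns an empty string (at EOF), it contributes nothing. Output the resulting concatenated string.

Answer: OYYBS8R1919YGM919YGM1919YGMZZA

Derivation:
After 1 (read(4)): returned 'OYYB', offset=4
After 2 (read(6)): returned 'S8R191', offset=10
After 3 (read(4)): returned '9YGM', offset=14
After 4 (seek(+4, CUR)): offset=18
After 5 (seek(+1, CUR)): offset=19
After 6 (seek(24, SET)): offset=24
After 7 (seek(-20, END)): offset=8
After 8 (read(6)): returned '919YGM', offset=14
After 9 (seek(7, SET)): offset=7
After 10 (read(3)): returned '191', offset=10
After 11 (read(7)): returned '9YGMZZA', offset=17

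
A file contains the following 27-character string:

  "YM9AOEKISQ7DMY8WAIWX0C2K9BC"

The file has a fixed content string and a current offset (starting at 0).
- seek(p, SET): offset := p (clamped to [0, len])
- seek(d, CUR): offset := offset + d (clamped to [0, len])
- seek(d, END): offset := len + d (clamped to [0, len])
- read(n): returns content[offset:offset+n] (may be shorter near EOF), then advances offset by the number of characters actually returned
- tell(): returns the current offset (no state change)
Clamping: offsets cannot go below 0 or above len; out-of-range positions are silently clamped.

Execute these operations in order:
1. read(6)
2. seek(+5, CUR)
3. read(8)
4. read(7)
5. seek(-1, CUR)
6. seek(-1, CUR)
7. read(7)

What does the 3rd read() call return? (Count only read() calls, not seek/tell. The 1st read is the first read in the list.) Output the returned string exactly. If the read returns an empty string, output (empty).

After 1 (read(6)): returned 'YM9AOE', offset=6
After 2 (seek(+5, CUR)): offset=11
After 3 (read(8)): returned 'DMY8WAIW', offset=19
After 4 (read(7)): returned 'X0C2K9B', offset=26
After 5 (seek(-1, CUR)): offset=25
After 6 (seek(-1, CUR)): offset=24
After 7 (read(7)): returned '9BC', offset=27

Answer: X0C2K9B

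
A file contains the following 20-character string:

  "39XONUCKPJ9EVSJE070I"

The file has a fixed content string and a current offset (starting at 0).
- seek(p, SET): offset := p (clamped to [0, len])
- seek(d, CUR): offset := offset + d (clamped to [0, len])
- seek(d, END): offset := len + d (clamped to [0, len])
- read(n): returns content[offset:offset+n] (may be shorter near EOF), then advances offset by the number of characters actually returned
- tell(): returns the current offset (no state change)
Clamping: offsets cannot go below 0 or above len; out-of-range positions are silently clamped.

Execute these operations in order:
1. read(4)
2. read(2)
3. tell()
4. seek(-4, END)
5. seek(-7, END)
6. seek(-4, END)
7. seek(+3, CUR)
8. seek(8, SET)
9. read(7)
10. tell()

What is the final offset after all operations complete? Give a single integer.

Answer: 15

Derivation:
After 1 (read(4)): returned '39XO', offset=4
After 2 (read(2)): returned 'NU', offset=6
After 3 (tell()): offset=6
After 4 (seek(-4, END)): offset=16
After 5 (seek(-7, END)): offset=13
After 6 (seek(-4, END)): offset=16
After 7 (seek(+3, CUR)): offset=19
After 8 (seek(8, SET)): offset=8
After 9 (read(7)): returned 'PJ9EVSJ', offset=15
After 10 (tell()): offset=15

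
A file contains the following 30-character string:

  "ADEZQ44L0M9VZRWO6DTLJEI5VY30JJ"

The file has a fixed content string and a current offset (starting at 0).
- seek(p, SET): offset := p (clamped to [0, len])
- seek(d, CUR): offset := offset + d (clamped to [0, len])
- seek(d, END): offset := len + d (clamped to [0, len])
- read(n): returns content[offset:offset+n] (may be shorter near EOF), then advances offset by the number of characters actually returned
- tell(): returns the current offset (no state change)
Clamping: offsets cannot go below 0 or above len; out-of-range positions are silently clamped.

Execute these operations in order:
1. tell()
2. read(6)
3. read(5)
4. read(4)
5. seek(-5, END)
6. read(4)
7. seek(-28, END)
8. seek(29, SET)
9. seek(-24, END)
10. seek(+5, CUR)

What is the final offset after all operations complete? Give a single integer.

After 1 (tell()): offset=0
After 2 (read(6)): returned 'ADEZQ4', offset=6
After 3 (read(5)): returned '4L0M9', offset=11
After 4 (read(4)): returned 'VZRW', offset=15
After 5 (seek(-5, END)): offset=25
After 6 (read(4)): returned 'Y30J', offset=29
After 7 (seek(-28, END)): offset=2
After 8 (seek(29, SET)): offset=29
After 9 (seek(-24, END)): offset=6
After 10 (seek(+5, CUR)): offset=11

Answer: 11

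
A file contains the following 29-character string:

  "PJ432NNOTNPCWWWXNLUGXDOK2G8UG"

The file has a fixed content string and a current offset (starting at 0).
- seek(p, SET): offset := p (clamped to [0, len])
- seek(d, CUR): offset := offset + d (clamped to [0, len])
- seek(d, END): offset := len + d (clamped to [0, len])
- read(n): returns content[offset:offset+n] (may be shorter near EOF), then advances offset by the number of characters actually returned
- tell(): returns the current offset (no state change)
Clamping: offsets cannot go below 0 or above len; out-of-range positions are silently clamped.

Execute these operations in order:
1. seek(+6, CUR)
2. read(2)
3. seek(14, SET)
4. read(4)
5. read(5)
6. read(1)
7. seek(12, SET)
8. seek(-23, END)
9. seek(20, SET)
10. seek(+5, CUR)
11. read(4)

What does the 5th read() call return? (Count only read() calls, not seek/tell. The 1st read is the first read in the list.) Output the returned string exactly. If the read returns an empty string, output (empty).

Answer: G8UG

Derivation:
After 1 (seek(+6, CUR)): offset=6
After 2 (read(2)): returned 'NO', offset=8
After 3 (seek(14, SET)): offset=14
After 4 (read(4)): returned 'WXNL', offset=18
After 5 (read(5)): returned 'UGXDO', offset=23
After 6 (read(1)): returned 'K', offset=24
After 7 (seek(12, SET)): offset=12
After 8 (seek(-23, END)): offset=6
After 9 (seek(20, SET)): offset=20
After 10 (seek(+5, CUR)): offset=25
After 11 (read(4)): returned 'G8UG', offset=29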